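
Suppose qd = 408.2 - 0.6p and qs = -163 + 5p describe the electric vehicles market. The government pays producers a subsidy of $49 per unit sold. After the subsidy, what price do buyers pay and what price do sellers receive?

Pre-subsidy: 408.2 - 0.6p = -163 + 5p gives p* = 102, q* = 347.
With the subsidy, sellers receive ps = pb + 49 for each unit, where pb is the price buyers pay.
Supply in terms of pb becomes qs = -163 + 5(pb + 49) = 82 + 5pb. Setting this equal to demand: 408.2 - 0.6pb = 82 + 5pb, so pb = 58.25.
Sellers receive ps = 58.25 + 49 = 107.25; q' = 408.2 − 0.6·58.25 = 373.25.

Buyers pay $58.25; sellers receive $107.25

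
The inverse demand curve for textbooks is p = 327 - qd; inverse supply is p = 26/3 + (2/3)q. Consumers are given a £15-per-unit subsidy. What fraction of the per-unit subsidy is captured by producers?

Pre-subsidy: 327 - q = 26/3 + (2/3)q gives q* = 191 and p* = 136.
With the rebate, buyers effectively pay pb = ps − 15, where ps is the price sellers receive.
On the curves, pb = 327 - q and ps = 26/3 + (2/3)q; the wedge ps − pb = 15 gives 26/3 + (2/3)q − (327 - q) = 15, so q' = 200.
Then pb = 327 − 1·200 = 127 and ps = 26/3 + (2/3)·200 = 142.
Buyers' price falls by p* − pb = 136 − 127 = 9; sellers' price rises by ps − p* = 142 − 136 = 6.
So producers capture 6/15 = 0.4 of each unit of subsidy.

Producer share = 0.4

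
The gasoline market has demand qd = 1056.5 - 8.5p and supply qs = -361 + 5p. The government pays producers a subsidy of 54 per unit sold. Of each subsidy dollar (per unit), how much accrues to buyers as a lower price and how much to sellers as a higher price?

Buyers gain 20 per unit; sellers gain 34 per unit

Pre-subsidy: 1056.5 - 8.5p = -361 + 5p gives p* = 105, q* = 164.
With the subsidy, sellers receive ps = pb + 54 for each unit, where pb is the price buyers pay.
Supply in terms of pb becomes qs = -361 + 5(pb + 54) = -91 + 5pb. Setting this equal to demand: 1056.5 - 8.5pb = -91 + 5pb, so pb = 85.
Sellers receive ps = 85 + 54 = 139; q' = 1056.5 − 8.5·85 = 334.
Buyers' price falls by p* − pb = 105 − 85 = 20; sellers' price rises by ps − p* = 139 − 105 = 34.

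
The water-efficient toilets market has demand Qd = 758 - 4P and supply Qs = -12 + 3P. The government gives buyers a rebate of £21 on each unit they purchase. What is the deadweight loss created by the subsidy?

Pre-subsidy: 758 - 4P = -12 + 3P gives P* = 110, Q* = 318.
With the rebate, buyers effectively pay Pb = Ps − 21, where Ps is the price sellers receive.
Demand in terms of Ps becomes Qd = 758 − 4(Ps − 21) = 842 - 4Ps. Setting this equal to supply: 842 - 4Ps = -12 + 3Ps, so Ps = 122.
Buyers pay Pb = 122 − 21 = 101; Q' = -12 + 3·122 = 354.
The subsidy expands output by 354 − 318 = 36 past the efficient level; on those units the gap between marginal cost and willingness to pay runs from 0 up to 21.
DWL = ½ × 21 × 36 = 378.

Deadweight loss = £378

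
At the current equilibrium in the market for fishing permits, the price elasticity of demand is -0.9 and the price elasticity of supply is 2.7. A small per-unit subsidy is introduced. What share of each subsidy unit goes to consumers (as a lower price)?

Consumer share = 0.75

For a small subsidy around the equilibrium, the benefit split depends on the relative slopes, which at a point are proportional to the elasticities.
Buyer share = εs/(εs + |εd|) = 2.7/(2.7 + 0.9) = 0.75; seller share = |εd|/(εs + |εd|) = 0.25.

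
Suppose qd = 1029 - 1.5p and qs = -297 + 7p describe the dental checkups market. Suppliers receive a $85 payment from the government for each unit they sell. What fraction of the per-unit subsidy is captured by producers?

Producer share = 3/17

Pre-subsidy: 1029 - 1.5p = -297 + 7p gives p* = 156, q* = 795.
With the subsidy, sellers receive ps = pb + 85 for each unit, where pb is the price buyers pay.
Supply in terms of pb becomes qs = -297 + 7(pb + 85) = 298 + 7pb. Setting this equal to demand: 1029 - 1.5pb = 298 + 7pb, so pb = 86.
Sellers receive ps = 86 + 85 = 171; q' = 1029 − 1.5·86 = 900.
Buyers' price falls by p* − pb = 156 − 86 = 70; sellers' price rises by ps − p* = 171 − 156 = 15.
So producers capture 15/85 = 3/17 of each unit of subsidy.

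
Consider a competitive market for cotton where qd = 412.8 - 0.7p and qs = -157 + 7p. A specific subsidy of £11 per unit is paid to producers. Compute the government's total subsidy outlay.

Government cost = £4048

Pre-subsidy: 412.8 - 0.7p = -157 + 7p gives p* = 74, q* = 361.
With the subsidy, sellers receive ps = pb + 11 for each unit, where pb is the price buyers pay.
Supply in terms of pb becomes qs = -157 + 7(pb + 11) = -80 + 7pb. Setting this equal to demand: 412.8 - 0.7pb = -80 + 7pb, so pb = 64.
Sellers receive ps = 64 + 11 = 75; q' = 412.8 − 0.7·64 = 368.
Government outlay = subsidy × quantity = 11 × 368 = 4048.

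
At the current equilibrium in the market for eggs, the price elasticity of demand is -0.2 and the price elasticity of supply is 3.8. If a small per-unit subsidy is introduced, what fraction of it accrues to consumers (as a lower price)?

Consumer share = 0.95

For a small subsidy around the equilibrium, the benefit split depends on the relative slopes, which at a point are proportional to the elasticities.
Buyer share = εs/(εs + |εd|) = 3.8/(3.8 + 0.2) = 0.95; seller share = |εd|/(εs + |εd|) = 0.05.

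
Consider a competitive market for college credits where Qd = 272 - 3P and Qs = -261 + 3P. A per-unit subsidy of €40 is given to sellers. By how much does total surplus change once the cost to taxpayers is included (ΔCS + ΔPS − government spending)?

Pre-subsidy: 272 - 3P = -261 + 3P gives P* = 533/6, Q* = 5.5.
With the subsidy, sellers receive Ps = Pb + 40 for each unit, where Pb is the price buyers pay.
Supply in terms of Pb becomes Qs = -261 + 3(Pb + 40) = -141 + 3Pb. Setting this equal to demand: 272 - 3Pb = -141 + 3Pb, so Pb = 413/6.
Sellers receive Ps = 413/6 + 40 = 653/6; Q' = 272 − 3·(413/6) = 65.5.
ΔCS = ½(5.5 + 65.5)(533/6 − 413/6) = 710; ΔPS = ½(5.5 + 65.5)(653/6 − 533/6) = 710.
Government spending = 40 × 65.5 = 2620.
Net change = 710 + 710 − 2620 = -1200. The loss equals the DWL triangle ½·40·60.

Net change in total surplus = -€1200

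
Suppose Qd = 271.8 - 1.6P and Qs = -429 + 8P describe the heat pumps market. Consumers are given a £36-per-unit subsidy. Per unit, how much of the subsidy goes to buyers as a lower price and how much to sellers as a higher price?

Buyers gain £30 per unit; sellers gain £6 per unit

Pre-subsidy: 271.8 - 1.6P = -429 + 8P gives P* = 73, Q* = 155.
With the rebate, buyers effectively pay Pb = Ps − 36, where Ps is the price sellers receive.
Demand in terms of Ps becomes Qd = 271.8 − 1.6(Ps − 36) = 329.4 - 1.6Ps. Setting this equal to supply: 329.4 - 1.6Ps = -429 + 8Ps, so Ps = 79.
Buyers pay Pb = 79 − 36 = 43; Q' = -429 + 8·79 = 203.
Buyers' price falls by P* − Pb = 73 − 43 = 30; sellers' price rises by Ps − P* = 79 − 73 = 6.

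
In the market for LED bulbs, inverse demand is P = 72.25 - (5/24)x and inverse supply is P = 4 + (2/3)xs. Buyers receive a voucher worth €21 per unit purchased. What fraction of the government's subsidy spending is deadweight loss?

Pre-subsidy: 72.25 - (5/24)x = 4 + (2/3)x gives x* = 78 and P* = 56.
With the rebate, buyers effectively pay Pb = Ps − 21, where Ps is the price sellers receive.
On the curves, Pb = 72.25 - (5/24)x and Ps = 4 + (2/3)x; the wedge Ps − Pb = 21 gives 4 + (2/3)x − (72.25 - (5/24)x) = 21, so x' = 102.
Then Pb = 72.25 − (5/24)·102 = 51 and Ps = 4 + (2/3)·102 = 72.
ΔCS = ½(78 + 102)(56 − 51) = 450; ΔPS = ½(78 + 102)(72 − 56) = 1440.
Government spending = 21 × 102 = 2142.
DWL = ½ × 21 × (102 − 78) = 252; fraction = 252 / 2142 = 2/17.

DWL / government spending = 2/17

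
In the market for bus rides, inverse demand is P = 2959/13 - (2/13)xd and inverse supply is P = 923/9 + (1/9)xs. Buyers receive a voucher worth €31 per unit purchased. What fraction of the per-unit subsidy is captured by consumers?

Pre-subsidy: 2959/13 - (2/13)x = 923/9 + (1/9)x gives x* = 472 and P* = 155.
With the rebate, buyers effectively pay Pb = Ps − 31, where Ps is the price sellers receive.
On the curves, Pb = 2959/13 - (2/13)x and Ps = 923/9 + (1/9)x; the wedge Ps − Pb = 31 gives 923/9 + (1/9)x − (2959/13 - (2/13)x) = 31, so x' = 589.
Then Pb = 2959/13 − (2/13)·589 = 137 and Ps = 923/9 + (1/9)·589 = 168.
Buyers' price falls by P* − Pb = 155 − 137 = 18; sellers' price rises by Ps − P* = 168 − 155 = 13.
So consumers capture 18/31 = 18/31 of each unit of subsidy.

Consumer share = 18/31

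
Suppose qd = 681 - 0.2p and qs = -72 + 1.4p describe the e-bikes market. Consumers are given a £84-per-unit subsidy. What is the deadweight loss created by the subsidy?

Pre-subsidy: 681 - 0.2p = -72 + 1.4p gives p* = 470.625, q* = 586.875.
With the rebate, buyers effectively pay pb = ps − 84, where ps is the price sellers receive.
Demand in terms of ps becomes qd = 681 − 0.2(ps − 84) = 697.8 - 0.2ps. Setting this equal to supply: 697.8 - 0.2ps = -72 + 1.4ps, so ps = 481.125.
Buyers pay pb = 481.125 − 84 = 397.125; q' = -72 + 1.4·481.125 = 601.575.
The subsidy expands output by 601.575 − 586.875 = 14.7 past the efficient level; on those units the gap between marginal cost and willingness to pay runs from 0 up to 84.
DWL = ½ × 84 × 14.7 = 617.4.

Deadweight loss = £617.4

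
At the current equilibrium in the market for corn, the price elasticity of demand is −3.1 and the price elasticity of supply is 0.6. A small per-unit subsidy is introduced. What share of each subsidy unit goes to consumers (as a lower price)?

For a small subsidy around the equilibrium, the benefit split depends on the relative slopes, which at a point are proportional to the elasticities.
Buyer share = εs/(εs + |εd|) = 0.6/(0.6 + 3.1) = 6/37; seller share = |εd|/(εs + |εd|) = 31/37.

Consumer share = 6/37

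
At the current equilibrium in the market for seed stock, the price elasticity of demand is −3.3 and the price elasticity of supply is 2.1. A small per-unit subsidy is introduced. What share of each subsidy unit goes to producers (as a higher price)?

Producer share = 11/18

For a small subsidy around the equilibrium, the benefit split depends on the relative slopes, which at a point are proportional to the elasticities.
Buyer share = εs/(εs + |εd|) = 2.1/(2.1 + 3.3) = 7/18; seller share = |εd|/(εs + |εd|) = 11/18.
So producers capture 11/18 of the subsidy.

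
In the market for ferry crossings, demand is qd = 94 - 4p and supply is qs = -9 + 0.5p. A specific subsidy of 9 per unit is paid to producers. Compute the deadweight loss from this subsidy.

Deadweight loss = 18

Pre-subsidy: 94 - 4p = -9 + 0.5p gives p* = 206/9, q* = 22/9.
With the subsidy, sellers receive ps = pb + 9 for each unit, where pb is the price buyers pay.
Supply in terms of pb becomes qs = -9 + 0.5(pb + 9) = -4.5 + 0.5pb. Setting this equal to demand: 94 - 4pb = -4.5 + 0.5pb, so pb = 197/9.
Sellers receive ps = 197/9 + 9 = 278/9; q' = 94 − 4·(197/9) = 58/9.
The subsidy expands output by 58/9 − 22/9 = 4 past the efficient level; on those units the gap between marginal cost and willingness to pay runs from 0 up to 9.
DWL = ½ × 9 × 4 = 18.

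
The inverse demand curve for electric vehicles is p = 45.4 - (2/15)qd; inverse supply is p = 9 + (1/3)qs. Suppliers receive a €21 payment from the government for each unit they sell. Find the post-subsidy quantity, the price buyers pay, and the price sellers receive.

q' = 123; buyers pay €29; sellers receive €50

Pre-subsidy: 45.4 - (2/15)q = 9 + (1/3)q gives q* = 78 and p* = 35.
With the subsidy, sellers receive ps = pb + 21 for each unit, where pb is the price buyers pay.
On the curves, pb = 45.4 - (2/15)q and ps = 9 + (1/3)q; the wedge ps − pb = 21 gives 9 + (1/3)q − (45.4 - (2/15)q) = 21, so q' = 123.
Then pb = 45.4 − (2/15)·123 = 29 and ps = 9 + (1/3)·123 = 50.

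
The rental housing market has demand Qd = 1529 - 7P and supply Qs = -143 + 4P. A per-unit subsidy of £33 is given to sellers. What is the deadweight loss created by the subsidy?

Deadweight loss = £1386

Pre-subsidy: 1529 - 7P = -143 + 4P gives P* = 152, Q* = 465.
With the subsidy, sellers receive Ps = Pb + 33 for each unit, where Pb is the price buyers pay.
Supply in terms of Pb becomes Qs = -143 + 4(Pb + 33) = -11 + 4Pb. Setting this equal to demand: 1529 - 7Pb = -11 + 4Pb, so Pb = 140.
Sellers receive Ps = 140 + 33 = 173; Q' = 1529 − 7·140 = 549.
The subsidy expands output by 549 − 465 = 84 past the efficient level; on those units the gap between marginal cost and willingness to pay runs from 0 up to 33.
DWL = ½ × 33 × 84 = 1386.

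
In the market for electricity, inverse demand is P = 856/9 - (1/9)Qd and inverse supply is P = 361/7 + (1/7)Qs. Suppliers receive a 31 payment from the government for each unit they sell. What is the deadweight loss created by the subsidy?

Pre-subsidy: 856/9 - (1/9)Q = 361/7 + (1/7)Q gives Q* = 171.4375 and P* = 76.0625.
With the subsidy, sellers receive Ps = Pb + 31 for each unit, where Pb is the price buyers pay.
On the curves, Pb = 856/9 - (1/9)Q and Ps = 361/7 + (1/7)Q; the wedge Ps − Pb = 31 gives 361/7 + (1/7)Q − (856/9 - (1/9)Q) = 31, so Q' = 293.5.
Then Pb = 856/9 − (1/9)·293.5 = 62.5 and Ps = 361/7 + (1/7)·293.5 = 93.5.
The subsidy expands output by 293.5 − 171.4375 = 122.0625 past the efficient level; on those units the gap between marginal cost and willingness to pay runs from 0 up to 31.
DWL = ½ × 31 × 122.0625 = 1891.96875.

Deadweight loss = 1891.96875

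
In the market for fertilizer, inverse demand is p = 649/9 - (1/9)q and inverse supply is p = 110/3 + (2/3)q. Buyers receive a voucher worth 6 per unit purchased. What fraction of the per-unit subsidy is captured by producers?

Producer share = 6/7

Pre-subsidy: 649/9 - (1/9)q = 110/3 + (2/3)q gives q* = 319/7 and p* = 1408/21.
With the rebate, buyers effectively pay pb = ps − 6, where ps is the price sellers receive.
On the curves, pb = 649/9 - (1/9)q and ps = 110/3 + (2/3)q; the wedge ps − pb = 6 gives 110/3 + (2/3)q − (649/9 - (1/9)q) = 6, so q' = 373/7.
Then pb = 649/9 − (1/9)·(373/7) = 1390/21 and ps = 110/3 + (2/3)·(373/7) = 1516/21.
Buyers' price falls by p* − pb = 1408/21 − 1390/21 = 6/7; sellers' price rises by ps − p* = 1516/21 − 1408/21 = 36/7.
So producers capture (36/7)/6 = 6/7 of each unit of subsidy.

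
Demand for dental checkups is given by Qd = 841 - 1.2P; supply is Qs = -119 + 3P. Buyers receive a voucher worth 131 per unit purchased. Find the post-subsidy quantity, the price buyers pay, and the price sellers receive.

Q' = 679; buyers pay 135; sellers receive 266

Pre-subsidy: 841 - 1.2P = -119 + 3P gives P* = 1600/7, Q* = 3967/7.
With the rebate, buyers effectively pay Pb = Ps − 131, where Ps is the price sellers receive.
Demand in terms of Ps becomes Qd = 841 − 1.2(Ps − 131) = 998.2 - 1.2Ps. Setting this equal to supply: 998.2 - 1.2Ps = -119 + 3Ps, so Ps = 266.
Buyers pay Pb = 266 − 131 = 135; Q' = -119 + 3·266 = 679.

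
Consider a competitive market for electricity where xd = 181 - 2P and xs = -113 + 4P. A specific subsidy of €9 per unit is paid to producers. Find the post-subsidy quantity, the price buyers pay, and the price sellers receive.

Pre-subsidy: 181 - 2P = -113 + 4P gives P* = 49, x* = 83.
With the subsidy, sellers receive Ps = Pb + 9 for each unit, where Pb is the price buyers pay.
Supply in terms of Pb becomes xs = -113 + 4(Pb + 9) = -77 + 4Pb. Setting this equal to demand: 181 - 2Pb = -77 + 4Pb, so Pb = 43.
Sellers receive Ps = 43 + 9 = 52; x' = 181 − 2·43 = 95.

x' = 95; buyers pay €43; sellers receive €52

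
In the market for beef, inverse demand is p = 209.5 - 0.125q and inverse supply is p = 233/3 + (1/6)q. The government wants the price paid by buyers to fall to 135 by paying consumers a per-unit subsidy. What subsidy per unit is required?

At a buyer price of 135, quantity demanded is 1676 − 8·135 = 596.
Sellers supply 596 only when they receive ps = 233/3 + (1/6)·596 = 177.
s = ps − pb = 177 − 135 = 42.

Required subsidy s = 42 per unit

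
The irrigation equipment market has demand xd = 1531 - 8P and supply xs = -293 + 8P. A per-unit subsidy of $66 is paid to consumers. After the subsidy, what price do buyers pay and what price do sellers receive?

Buyers pay $81; sellers receive $147

Pre-subsidy: 1531 - 8P = -293 + 8P gives P* = 114, x* = 619.
With the rebate, buyers effectively pay Pb = Ps − 66, where Ps is the price sellers receive.
Demand in terms of Ps becomes xd = 1531 − 8(Ps − 66) = 2059 - 8Ps. Setting this equal to supply: 2059 - 8Ps = -293 + 8Ps, so Ps = 147.
Buyers pay Pb = 147 − 66 = 81; x' = -293 + 8·147 = 883.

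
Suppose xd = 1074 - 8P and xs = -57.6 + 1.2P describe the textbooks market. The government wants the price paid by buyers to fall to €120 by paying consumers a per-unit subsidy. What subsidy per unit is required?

Required subsidy s = €23 per unit

At a buyer price of 120, quantity demanded is 1074 − 8·120 = 114.
Sellers supply 114 only when they receive Ps with -57.6 + 1.2·Ps = 114, i.e. Ps = 143.
s = Ps − Pb = 143 − 120 = 23.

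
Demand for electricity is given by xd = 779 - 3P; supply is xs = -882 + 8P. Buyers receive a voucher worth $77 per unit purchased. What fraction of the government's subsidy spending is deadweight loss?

Pre-subsidy: 779 - 3P = -882 + 8P gives P* = 151, x* = 326.
With the rebate, buyers effectively pay Pb = Ps − 77, where Ps is the price sellers receive.
Demand in terms of Ps becomes xd = 779 − 3(Ps − 77) = 1010 - 3Ps. Setting this equal to supply: 1010 - 3Ps = -882 + 8Ps, so Ps = 172.
Buyers pay Pb = 172 − 77 = 95; x' = -882 + 8·172 = 494.
ΔCS = ½(326 + 494)(151 − 95) = 22960; ΔPS = ½(326 + 494)(172 − 151) = 8610.
Government spending = 77 × 494 = 38038.
DWL = ½ × 77 × (494 − 326) = 6468; fraction = 6468 / 38038 = 42/247.

DWL / government spending = 42/247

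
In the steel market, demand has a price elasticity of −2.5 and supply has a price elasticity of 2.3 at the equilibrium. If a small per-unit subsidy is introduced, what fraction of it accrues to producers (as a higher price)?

For a small subsidy around the equilibrium, the benefit split depends on the relative slopes, which at a point are proportional to the elasticities.
Buyer share = εs/(εs + |εd|) = 2.3/(2.3 + 2.5) = 23/48; seller share = |εd|/(εs + |εd|) = 25/48.
So producers capture 25/48 of the subsidy.

Producer share = 25/48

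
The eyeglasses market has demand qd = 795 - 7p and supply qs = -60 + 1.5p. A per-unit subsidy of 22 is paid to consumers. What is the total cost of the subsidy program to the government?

Government cost = 44154/17

Pre-subsidy: 795 - 7p = -60 + 1.5p gives p* = 1710/17, q* = 1545/17.
With the rebate, buyers effectively pay pb = ps − 22, where ps is the price sellers receive.
Demand in terms of ps becomes qd = 795 − 7(ps − 22) = 949 - 7ps. Setting this equal to supply: 949 - 7ps = -60 + 1.5ps, so ps = 2018/17.
Buyers pay pb = 2018/17 − 22 = 1644/17; q' = -60 + 1.5·(2018/17) = 2007/17.
Government outlay = subsidy × quantity = 22 × 2007/17 = 44154/17.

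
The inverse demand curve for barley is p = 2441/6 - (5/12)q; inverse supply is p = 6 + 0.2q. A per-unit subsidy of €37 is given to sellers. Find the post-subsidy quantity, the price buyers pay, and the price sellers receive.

Pre-subsidy: 2441/6 - (5/12)q = 6 + 0.2q gives q* = 650 and p* = 136.
With the subsidy, sellers receive ps = pb + 37 for each unit, where pb is the price buyers pay.
On the curves, pb = 2441/6 - (5/12)q and ps = 6 + 0.2q; the wedge ps − pb = 37 gives 6 + 0.2q − (2441/6 - (5/12)q) = 37, so q' = 710.
Then pb = 2441/6 − (5/12)·710 = 111 and ps = 6 + 0.2·710 = 148.

q' = 710; buyers pay €111; sellers receive €148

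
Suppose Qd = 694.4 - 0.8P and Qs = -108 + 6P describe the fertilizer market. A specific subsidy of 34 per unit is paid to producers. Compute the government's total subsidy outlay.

Pre-subsidy: 694.4 - 0.8P = -108 + 6P gives P* = 118, Q* = 600.
With the subsidy, sellers receive Ps = Pb + 34 for each unit, where Pb is the price buyers pay.
Supply in terms of Pb becomes Qs = -108 + 6(Pb + 34) = 96 + 6Pb. Setting this equal to demand: 694.4 - 0.8Pb = 96 + 6Pb, so Pb = 88.
Sellers receive Ps = 88 + 34 = 122; Q' = 694.4 − 0.8·88 = 624.
Government outlay = subsidy × quantity = 34 × 624 = 21216.

Government cost = 21216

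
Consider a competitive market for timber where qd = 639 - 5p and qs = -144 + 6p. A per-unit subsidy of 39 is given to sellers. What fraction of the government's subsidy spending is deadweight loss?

Pre-subsidy: 639 - 5p = -144 + 6p gives p* = 783/11, q* = 3114/11.
With the subsidy, sellers receive ps = pb + 39 for each unit, where pb is the price buyers pay.
Supply in terms of pb becomes qs = -144 + 6(pb + 39) = 90 + 6pb. Setting this equal to demand: 639 - 5pb = 90 + 6pb, so pb = 549/11.
Sellers receive ps = 549/11 + 39 = 978/11; q' = 639 − 5·(549/11) = 4284/11.
ΔCS = ½(3114/11 + 4284/11)(783/11 − 549/11) = 865566/121; ΔPS = ½(3114/11 + 4284/11)(978/11 − 783/11) = 721305/121.
Government spending = 39 × 4284/11 = 167076/11.
DWL = ½ × 39 × (4284/11 − 3114/11) = 22815/11; fraction = (22815/11) / (167076/11) = 65/476.

DWL / government spending = 65/476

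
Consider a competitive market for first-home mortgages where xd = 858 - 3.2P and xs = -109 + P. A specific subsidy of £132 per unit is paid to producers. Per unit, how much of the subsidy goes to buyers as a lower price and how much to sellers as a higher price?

Pre-subsidy: 858 - 3.2P = -109 + P gives P* = 4835/21, x* = 2546/21.
With the subsidy, sellers receive Ps = Pb + 132 for each unit, where Pb is the price buyers pay.
Supply in terms of Pb becomes xs = -109 + 1(Pb + 132) = 23 + Pb. Setting this equal to demand: 858 - 3.2Pb = 23 + Pb, so Pb = 4175/21.
Sellers receive Ps = 4175/21 + 132 = 6947/21; x' = 858 − 3.2·(4175/21) = 4658/21.
Buyers' price falls by P* − Pb = 4835/21 − 4175/21 = 220/7; sellers' price rises by Ps − P* = 6947/21 − 4835/21 = 704/7.

Buyers gain 220/7 per unit; sellers gain 704/7 per unit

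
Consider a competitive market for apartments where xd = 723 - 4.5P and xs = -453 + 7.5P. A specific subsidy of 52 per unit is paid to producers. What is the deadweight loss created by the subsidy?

Pre-subsidy: 723 - 4.5P = -453 + 7.5P gives P* = 98, x* = 282.
With the subsidy, sellers receive Ps = Pb + 52 for each unit, where Pb is the price buyers pay.
Supply in terms of Pb becomes xs = -453 + 7.5(Pb + 52) = -63 + 7.5Pb. Setting this equal to demand: 723 - 4.5Pb = -63 + 7.5Pb, so Pb = 65.5.
Sellers receive Ps = 65.5 + 52 = 117.5; x' = 723 − 4.5·65.5 = 428.25.
The subsidy expands output by 428.25 − 282 = 146.25 past the efficient level; on those units the gap between marginal cost and willingness to pay runs from 0 up to 52.
DWL = ½ × 52 × 146.25 = 3802.5.

Deadweight loss = 3802.5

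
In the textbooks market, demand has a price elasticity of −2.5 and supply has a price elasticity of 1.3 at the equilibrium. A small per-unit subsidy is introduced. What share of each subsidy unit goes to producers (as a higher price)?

Producer share = 25/38

For a small subsidy around the equilibrium, the benefit split depends on the relative slopes, which at a point are proportional to the elasticities.
Buyer share = εs/(εs + |εd|) = 1.3/(1.3 + 2.5) = 13/38; seller share = |εd|/(εs + |εd|) = 25/38.
So producers capture 25/38 of the subsidy.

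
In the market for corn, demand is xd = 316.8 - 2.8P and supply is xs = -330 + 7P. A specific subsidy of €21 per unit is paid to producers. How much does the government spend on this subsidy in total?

Government cost = €3654

Pre-subsidy: 316.8 - 2.8P = -330 + 7P gives P* = 66, x* = 132.
With the subsidy, sellers receive Ps = Pb + 21 for each unit, where Pb is the price buyers pay.
Supply in terms of Pb becomes xs = -330 + 7(Pb + 21) = -183 + 7Pb. Setting this equal to demand: 316.8 - 2.8Pb = -183 + 7Pb, so Pb = 51.
Sellers receive Ps = 51 + 21 = 72; x' = 316.8 − 2.8·51 = 174.
Government outlay = subsidy × quantity = 21 × 174 = 3654.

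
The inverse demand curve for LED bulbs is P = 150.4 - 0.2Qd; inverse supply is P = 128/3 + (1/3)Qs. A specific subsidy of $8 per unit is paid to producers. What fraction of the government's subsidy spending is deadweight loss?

DWL / government spending = 15/434

Pre-subsidy: 150.4 - 0.2Q = 128/3 + (1/3)Q gives Q* = 202 and P* = 110.
With the subsidy, sellers receive Ps = Pb + 8 for each unit, where Pb is the price buyers pay.
On the curves, Pb = 150.4 - 0.2Q and Ps = 128/3 + (1/3)Q; the wedge Ps − Pb = 8 gives 128/3 + (1/3)Q − (150.4 - 0.2Q) = 8, so Q' = 217.
Then Pb = 150.4 − 0.2·217 = 107 and Ps = 128/3 + (1/3)·217 = 115.
ΔCS = ½(202 + 217)(110 − 107) = 628.5; ΔPS = ½(202 + 217)(115 − 110) = 1047.5.
Government spending = 8 × 217 = 1736.
DWL = ½ × 8 × (217 − 202) = 60; fraction = 60 / 1736 = 15/434.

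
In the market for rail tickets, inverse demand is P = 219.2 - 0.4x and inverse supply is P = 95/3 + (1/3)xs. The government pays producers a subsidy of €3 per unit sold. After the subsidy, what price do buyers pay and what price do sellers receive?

Pre-subsidy: 219.2 - 0.4x = 95/3 + (1/3)x gives x* = 2813/11 and P* = 1286/11.
With the subsidy, sellers receive Ps = Pb + 3 for each unit, where Pb is the price buyers pay.
On the curves, Pb = 219.2 - 0.4x and Ps = 95/3 + (1/3)x; the wedge Ps − Pb = 3 gives 95/3 + (1/3)x − (219.2 - 0.4x) = 3, so x' = 2858/11.
Then Pb = 219.2 − 0.4·(2858/11) = 1268/11 and Ps = 95/3 + (1/3)·(2858/11) = 1301/11.

Buyers pay 1268/11; sellers receive 1301/11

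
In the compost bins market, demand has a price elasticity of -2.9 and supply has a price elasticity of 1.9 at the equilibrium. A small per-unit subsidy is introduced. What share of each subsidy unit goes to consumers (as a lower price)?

For a small subsidy around the equilibrium, the benefit split depends on the relative slopes, which at a point are proportional to the elasticities.
Buyer share = εs/(εs + |εd|) = 1.9/(1.9 + 2.9) = 19/48; seller share = |εd|/(εs + |εd|) = 29/48.

Consumer share = 19/48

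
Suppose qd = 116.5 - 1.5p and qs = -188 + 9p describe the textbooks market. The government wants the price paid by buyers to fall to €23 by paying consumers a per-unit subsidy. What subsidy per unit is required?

Required subsidy s = €7 per unit

At a buyer price of 23, quantity demanded is 116.5 − 1.5·23 = 82.
Sellers supply 82 only when they receive ps with -188 + 9·ps = 82, i.e. ps = 30.
s = ps − pb = 30 − 23 = 7.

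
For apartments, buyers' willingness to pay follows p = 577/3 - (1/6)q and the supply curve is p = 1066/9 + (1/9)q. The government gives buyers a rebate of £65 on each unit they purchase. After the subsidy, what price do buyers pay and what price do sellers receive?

Buyers pay £109; sellers receive £174

Pre-subsidy: 577/3 - (1/6)q = 1066/9 + (1/9)q gives q* = 266 and p* = 148.
With the rebate, buyers effectively pay pb = ps − 65, where ps is the price sellers receive.
On the curves, pb = 577/3 - (1/6)q and ps = 1066/9 + (1/9)q; the wedge ps − pb = 65 gives 1066/9 + (1/9)q − (577/3 - (1/6)q) = 65, so q' = 500.
Then pb = 577/3 − (1/6)·500 = 109 and ps = 1066/9 + (1/9)·500 = 174.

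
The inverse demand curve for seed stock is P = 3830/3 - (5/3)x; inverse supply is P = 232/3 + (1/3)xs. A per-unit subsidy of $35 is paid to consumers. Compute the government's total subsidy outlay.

Pre-subsidy: 3830/3 - (5/3)x = 232/3 + (1/3)x gives x* = 1799/3 and P* = 2495/9.
With the rebate, buyers effectively pay Pb = Ps − 35, where Ps is the price sellers receive.
On the curves, Pb = 3830/3 - (5/3)x and Ps = 232/3 + (1/3)x; the wedge Ps − Pb = 35 gives 232/3 + (1/3)x − (3830/3 - (5/3)x) = 35, so x' = 3703/6.
Then Pb = 3830/3 − (5/3)·(3703/6) = 4465/18 and Ps = 232/3 + (1/3)·(3703/6) = 5095/18.
Government outlay = subsidy × quantity = 35 × 3703/6 = 129605/6.

Government cost = 129605/6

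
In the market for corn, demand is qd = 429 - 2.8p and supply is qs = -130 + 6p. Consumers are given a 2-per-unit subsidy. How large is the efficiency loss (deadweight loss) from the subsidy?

Deadweight loss = 42/11

Pre-subsidy: 429 - 2.8p = -130 + 6p gives p* = 2795/44, q* = 5525/22.
With the rebate, buyers effectively pay pb = ps − 2, where ps is the price sellers receive.
Demand in terms of ps becomes qd = 429 − 2.8(ps − 2) = 434.6 - 2.8ps. Setting this equal to supply: 434.6 - 2.8ps = -130 + 6ps, so ps = 2823/44.
Buyers pay pb = 2823/44 − 2 = 2735/44; q' = -130 + 6·(2823/44) = 5609/22.
The subsidy expands output by 5609/22 − 5525/22 = 42/11 past the efficient level; on those units the gap between marginal cost and willingness to pay runs from 0 up to 2.
DWL = ½ × 2 × 42/11 = 42/11.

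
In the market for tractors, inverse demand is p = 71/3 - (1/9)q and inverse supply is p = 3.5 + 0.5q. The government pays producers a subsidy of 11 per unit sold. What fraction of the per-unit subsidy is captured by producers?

Pre-subsidy: 71/3 - (1/9)q = 3.5 + 0.5q gives q* = 33 and p* = 20.
With the subsidy, sellers receive ps = pb + 11 for each unit, where pb is the price buyers pay.
On the curves, pb = 71/3 - (1/9)q and ps = 3.5 + 0.5q; the wedge ps − pb = 11 gives 3.5 + 0.5q − (71/3 - (1/9)q) = 11, so q' = 51.
Then pb = 71/3 − (1/9)·51 = 18 and ps = 3.5 + 0.5·51 = 29.
Buyers' price falls by p* − pb = 20 − 18 = 2; sellers' price rises by ps − p* = 29 − 20 = 9.
So producers capture 9/11 = 9/11 of each unit of subsidy.

Producer share = 9/11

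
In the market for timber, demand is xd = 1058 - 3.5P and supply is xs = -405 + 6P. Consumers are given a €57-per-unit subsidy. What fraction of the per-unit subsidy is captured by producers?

Pre-subsidy: 1058 - 3.5P = -405 + 6P gives P* = 154, x* = 519.
With the rebate, buyers effectively pay Pb = Ps − 57, where Ps is the price sellers receive.
Demand in terms of Ps becomes xd = 1058 − 3.5(Ps − 57) = 1257.5 - 3.5Ps. Setting this equal to supply: 1257.5 - 3.5Ps = -405 + 6Ps, so Ps = 175.
Buyers pay Pb = 175 − 57 = 118; x' = -405 + 6·175 = 645.
Buyers' price falls by P* − Pb = 154 − 118 = 36; sellers' price rises by Ps − P* = 175 − 154 = 21.
So producers capture 21/57 = 7/19 of each unit of subsidy.

Producer share = 7/19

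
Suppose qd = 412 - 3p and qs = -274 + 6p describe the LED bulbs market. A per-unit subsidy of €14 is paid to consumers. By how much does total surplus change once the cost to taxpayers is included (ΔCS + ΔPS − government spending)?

Net change in total surplus = -€196

Pre-subsidy: 412 - 3p = -274 + 6p gives p* = 686/9, q* = 550/3.
With the rebate, buyers effectively pay pb = ps − 14, where ps is the price sellers receive.
Demand in terms of ps becomes qd = 412 − 3(ps − 14) = 454 - 3ps. Setting this equal to supply: 454 - 3ps = -274 + 6ps, so ps = 728/9.
Buyers pay pb = 728/9 − 14 = 602/9; q' = -274 + 6·(728/9) = 634/3.
ΔCS = ½(550/3 + 634/3)(686/9 − 602/9) = 16576/9; ΔPS = ½(550/3 + 634/3)(728/9 − 686/9) = 8288/9.
Government spending = 14 × 634/3 = 8876/3.
Net change = 16576/9 + 8288/9 − 8876/3 = -196. The loss equals the DWL triangle ½·14·28.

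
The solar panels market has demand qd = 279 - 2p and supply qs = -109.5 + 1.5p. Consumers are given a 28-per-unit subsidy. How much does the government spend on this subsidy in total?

Pre-subsidy: 279 - 2p = -109.5 + 1.5p gives p* = 111, q* = 57.
With the rebate, buyers effectively pay pb = ps − 28, where ps is the price sellers receive.
Demand in terms of ps becomes qd = 279 − 2(ps − 28) = 335 - 2ps. Setting this equal to supply: 335 - 2ps = -109.5 + 1.5ps, so ps = 127.
Buyers pay pb = 127 − 28 = 99; q' = -109.5 + 1.5·127 = 81.
Government outlay = subsidy × quantity = 28 × 81 = 2268.

Government cost = 2268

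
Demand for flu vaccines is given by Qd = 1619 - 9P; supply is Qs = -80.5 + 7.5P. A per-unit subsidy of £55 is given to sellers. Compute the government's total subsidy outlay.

Government cost = £50435

Pre-subsidy: 1619 - 9P = -80.5 + 7.5P gives P* = 103, Q* = 692.
With the subsidy, sellers receive Ps = Pb + 55 for each unit, where Pb is the price buyers pay.
Supply in terms of Pb becomes Qs = -80.5 + 7.5(Pb + 55) = 332 + 7.5Pb. Setting this equal to demand: 1619 - 9Pb = 332 + 7.5Pb, so Pb = 78.
Sellers receive Ps = 78 + 55 = 133; Q' = 1619 − 9·78 = 917.
Government outlay = subsidy × quantity = 55 × 917 = 50435.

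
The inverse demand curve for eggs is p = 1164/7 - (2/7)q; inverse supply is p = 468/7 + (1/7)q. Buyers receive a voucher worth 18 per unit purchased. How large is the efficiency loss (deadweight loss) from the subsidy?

Pre-subsidy: 1164/7 - (2/7)q = 468/7 + (1/7)q gives q* = 232 and p* = 100.
With the rebate, buyers effectively pay pb = ps − 18, where ps is the price sellers receive.
On the curves, pb = 1164/7 - (2/7)q and ps = 468/7 + (1/7)q; the wedge ps − pb = 18 gives 468/7 + (1/7)q − (1164/7 - (2/7)q) = 18, so q' = 274.
Then pb = 1164/7 − (2/7)·274 = 88 and ps = 468/7 + (1/7)·274 = 106.
The subsidy expands output by 274 − 232 = 42 past the efficient level; on those units the gap between marginal cost and willingness to pay runs from 0 up to 18.
DWL = ½ × 18 × 42 = 378.

Deadweight loss = 378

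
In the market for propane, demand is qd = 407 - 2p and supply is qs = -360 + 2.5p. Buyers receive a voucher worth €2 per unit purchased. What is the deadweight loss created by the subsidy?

Deadweight loss = 20/9

Pre-subsidy: 407 - 2p = -360 + 2.5p gives p* = 1534/9, q* = 595/9.
With the rebate, buyers effectively pay pb = ps − 2, where ps is the price sellers receive.
Demand in terms of ps becomes qd = 407 − 2(ps − 2) = 411 - 2ps. Setting this equal to supply: 411 - 2ps = -360 + 2.5ps, so ps = 514/3.
Buyers pay pb = 514/3 − 2 = 508/3; q' = -360 + 2.5·(514/3) = 205/3.
The subsidy expands output by 205/3 − 595/9 = 20/9 past the efficient level; on those units the gap between marginal cost and willingness to pay runs from 0 up to 2.
DWL = ½ × 2 × 20/9 = 20/9.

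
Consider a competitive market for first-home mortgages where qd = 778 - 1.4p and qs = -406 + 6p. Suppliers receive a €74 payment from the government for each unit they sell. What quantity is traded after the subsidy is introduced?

Pre-subsidy: 778 - 1.4p = -406 + 6p gives p* = 160, q* = 554.
With the subsidy, sellers receive ps = pb + 74 for each unit, where pb is the price buyers pay.
Supply in terms of pb becomes qs = -406 + 6(pb + 74) = 38 + 6pb. Setting this equal to demand: 778 - 1.4pb = 38 + 6pb, so pb = 100.
Sellers receive ps = 100 + 74 = 174; q' = 778 − 1.4·100 = 638.

q' = 638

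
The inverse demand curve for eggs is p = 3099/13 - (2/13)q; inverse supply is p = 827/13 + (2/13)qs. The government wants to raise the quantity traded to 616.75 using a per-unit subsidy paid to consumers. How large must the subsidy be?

At q = 616.75, from the demand curve buyers pay pb = 3099/13 − (2/13)·616.75 = 143.5; from the supply curve sellers need ps = 827/13 + (2/13)·616.75 = 158.5.
The subsidy must fill the gap: s = ps − pb = 158.5 − 143.5 = 15.

Required subsidy s = 15 per unit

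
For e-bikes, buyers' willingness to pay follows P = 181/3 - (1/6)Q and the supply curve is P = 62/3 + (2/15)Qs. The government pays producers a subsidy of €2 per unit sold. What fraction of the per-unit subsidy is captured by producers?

Producer share = 4/9

Pre-subsidy: 181/3 - (1/6)Q = 62/3 + (2/15)Q gives Q* = 1190/9 and P* = 1034/27.
With the subsidy, sellers receive Ps = Pb + 2 for each unit, where Pb is the price buyers pay.
On the curves, Pb = 181/3 - (1/6)Q and Ps = 62/3 + (2/15)Q; the wedge Ps − Pb = 2 gives 62/3 + (2/15)Q − (181/3 - (1/6)Q) = 2, so Q' = 1250/9.
Then Pb = 181/3 − (1/6)·(1250/9) = 1004/27 and Ps = 62/3 + (2/15)·(1250/9) = 1058/27.
Buyers' price falls by P* − Pb = 1034/27 − 1004/27 = 10/9; sellers' price rises by Ps − P* = 1058/27 − 1034/27 = 8/9.
So producers capture (8/9)/2 = 4/9 of each unit of subsidy.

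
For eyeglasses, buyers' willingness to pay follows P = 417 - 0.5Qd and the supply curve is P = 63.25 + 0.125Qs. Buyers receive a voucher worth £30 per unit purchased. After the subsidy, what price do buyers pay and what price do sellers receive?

Buyers pay £110; sellers receive £140

Pre-subsidy: 417 - 0.5Q = 63.25 + 0.125Q gives Q* = 566 and P* = 134.
With the rebate, buyers effectively pay Pb = Ps − 30, where Ps is the price sellers receive.
On the curves, Pb = 417 - 0.5Q and Ps = 63.25 + 0.125Q; the wedge Ps − Pb = 30 gives 63.25 + 0.125Q − (417 - 0.5Q) = 30, so Q' = 614.
Then Pb = 417 − 0.5·614 = 110 and Ps = 63.25 + 0.125·614 = 140.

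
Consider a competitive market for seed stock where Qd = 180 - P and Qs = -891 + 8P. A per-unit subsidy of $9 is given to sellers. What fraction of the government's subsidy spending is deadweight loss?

Pre-subsidy: 180 - P = -891 + 8P gives P* = 119, Q* = 61.
With the subsidy, sellers receive Ps = Pb + 9 for each unit, where Pb is the price buyers pay.
Supply in terms of Pb becomes Qs = -891 + 8(Pb + 9) = -819 + 8Pb. Setting this equal to demand: 180 - Pb = -819 + 8Pb, so Pb = 111.
Sellers receive Ps = 111 + 9 = 120; Q' = 180 − 1·111 = 69.
ΔCS = ½(61 + 69)(119 − 111) = 520; ΔPS = ½(61 + 69)(120 − 119) = 65.
Government spending = 9 × 69 = 621.
DWL = ½ × 9 × (69 − 61) = 36; fraction = 36 / 621 = 4/69.

DWL / government spending = 4/69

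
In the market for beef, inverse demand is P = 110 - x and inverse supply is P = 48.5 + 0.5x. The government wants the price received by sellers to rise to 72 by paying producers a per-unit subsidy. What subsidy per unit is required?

At a seller price of 72, quantity supplied is -97 + 2·72 = 47.
Buyers absorb 47 only when they pay Pb = 110 − 1·47 = 63.
s = Ps − Pb = 72 − 63 = 9.

Required subsidy s = 9 per unit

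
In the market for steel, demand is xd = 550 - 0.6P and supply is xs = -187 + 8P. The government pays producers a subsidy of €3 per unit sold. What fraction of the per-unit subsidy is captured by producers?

Producer share = 3/43

Pre-subsidy: 550 - 0.6P = -187 + 8P gives P* = 3685/43, x* = 21439/43.
With the subsidy, sellers receive Ps = Pb + 3 for each unit, where Pb is the price buyers pay.
Supply in terms of Pb becomes xs = -187 + 8(Pb + 3) = -163 + 8Pb. Setting this equal to demand: 550 - 0.6Pb = -163 + 8Pb, so Pb = 3565/43.
Sellers receive Ps = 3565/43 + 3 = 3694/43; x' = 550 − 0.6·(3565/43) = 21511/43.
Buyers' price falls by P* − Pb = 3685/43 − 3565/43 = 120/43; sellers' price rises by Ps − P* = 3694/43 − 3685/43 = 9/43.
So producers capture (9/43)/3 = 3/43 of each unit of subsidy.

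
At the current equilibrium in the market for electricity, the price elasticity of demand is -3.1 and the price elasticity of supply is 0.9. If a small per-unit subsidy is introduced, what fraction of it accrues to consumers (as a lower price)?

Consumer share = 0.225

For a small subsidy around the equilibrium, the benefit split depends on the relative slopes, which at a point are proportional to the elasticities.
Buyer share = εs/(εs + |εd|) = 0.9/(0.9 + 3.1) = 0.225; seller share = |εd|/(εs + |εd|) = 0.775.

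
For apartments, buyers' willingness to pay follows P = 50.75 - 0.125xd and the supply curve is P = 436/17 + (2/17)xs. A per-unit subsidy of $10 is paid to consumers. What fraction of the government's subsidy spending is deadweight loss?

Pre-subsidy: 50.75 - 0.125x = 436/17 + (2/17)x gives x* = 1138/11 and P* = 416/11.
With the rebate, buyers effectively pay Pb = Ps − 10, where Ps is the price sellers receive.
On the curves, Pb = 50.75 - 0.125x and Ps = 436/17 + (2/17)x; the wedge Ps − Pb = 10 gives 436/17 + (2/17)x − (50.75 - 0.125x) = 10, so x' = 434/3.
Then Pb = 50.75 − 0.125·(434/3) = 98/3 and Ps = 436/17 + (2/17)·(434/3) = 128/3.
ΔCS = ½(1138/11 + 434/3)(416/11 − 98/3) = 695980/1089; ΔPS = ½(1138/11 + 434/3)(128/3 − 416/11) = 655040/1089.
Government spending = 10 × 434/3 = 4340/3.
DWL = ½ × 10 × (434/3 − 1138/11) = 6800/33; fraction = (6800/33) / (4340/3) = 340/2387.

DWL / government spending = 340/2387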